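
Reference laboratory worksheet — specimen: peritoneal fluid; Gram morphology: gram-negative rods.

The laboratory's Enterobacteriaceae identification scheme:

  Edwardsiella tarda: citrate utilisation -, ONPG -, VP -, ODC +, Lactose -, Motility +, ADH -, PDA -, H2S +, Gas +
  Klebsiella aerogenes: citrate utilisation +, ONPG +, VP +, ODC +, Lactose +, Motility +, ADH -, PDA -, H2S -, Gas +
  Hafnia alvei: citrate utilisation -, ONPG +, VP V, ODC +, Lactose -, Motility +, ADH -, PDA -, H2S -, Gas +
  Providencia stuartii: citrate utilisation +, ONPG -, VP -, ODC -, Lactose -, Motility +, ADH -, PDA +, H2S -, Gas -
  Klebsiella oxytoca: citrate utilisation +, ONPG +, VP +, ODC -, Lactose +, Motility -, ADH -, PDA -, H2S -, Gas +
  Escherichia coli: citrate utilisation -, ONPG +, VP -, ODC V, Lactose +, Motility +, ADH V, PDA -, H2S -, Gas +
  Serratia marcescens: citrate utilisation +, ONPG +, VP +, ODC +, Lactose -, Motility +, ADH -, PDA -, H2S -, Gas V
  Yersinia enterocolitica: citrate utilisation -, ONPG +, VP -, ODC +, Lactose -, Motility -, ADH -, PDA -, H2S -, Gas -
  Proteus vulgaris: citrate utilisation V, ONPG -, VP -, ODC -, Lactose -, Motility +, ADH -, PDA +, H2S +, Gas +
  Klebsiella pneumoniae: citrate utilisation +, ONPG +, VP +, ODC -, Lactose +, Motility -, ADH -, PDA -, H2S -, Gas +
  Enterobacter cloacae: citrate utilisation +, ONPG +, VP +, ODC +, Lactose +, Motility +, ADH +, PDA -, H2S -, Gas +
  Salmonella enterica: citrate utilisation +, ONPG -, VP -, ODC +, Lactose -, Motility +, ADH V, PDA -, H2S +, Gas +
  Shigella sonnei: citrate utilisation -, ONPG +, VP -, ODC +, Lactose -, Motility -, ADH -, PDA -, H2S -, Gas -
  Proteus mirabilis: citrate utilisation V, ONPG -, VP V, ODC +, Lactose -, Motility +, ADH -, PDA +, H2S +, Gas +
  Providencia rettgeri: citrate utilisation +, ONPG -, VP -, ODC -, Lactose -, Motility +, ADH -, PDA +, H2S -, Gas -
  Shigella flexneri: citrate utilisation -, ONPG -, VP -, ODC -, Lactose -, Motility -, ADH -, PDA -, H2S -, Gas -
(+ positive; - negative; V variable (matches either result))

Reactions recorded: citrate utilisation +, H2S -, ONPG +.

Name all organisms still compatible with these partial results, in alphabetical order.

Enterobacter cloacae, Klebsiella aerogenes, Klebsiella oxytoca, Klebsiella pneumoniae, Serratia marcescens

citrate utilisation +: excludes 6 organisms — 10 left.
H2S -: excludes Proteus vulgaris, Salmonella enterica, Proteus mirabilis — 7 left.
ONPG +: excludes Providencia stuartii, Providencia rettgeri — 5 left.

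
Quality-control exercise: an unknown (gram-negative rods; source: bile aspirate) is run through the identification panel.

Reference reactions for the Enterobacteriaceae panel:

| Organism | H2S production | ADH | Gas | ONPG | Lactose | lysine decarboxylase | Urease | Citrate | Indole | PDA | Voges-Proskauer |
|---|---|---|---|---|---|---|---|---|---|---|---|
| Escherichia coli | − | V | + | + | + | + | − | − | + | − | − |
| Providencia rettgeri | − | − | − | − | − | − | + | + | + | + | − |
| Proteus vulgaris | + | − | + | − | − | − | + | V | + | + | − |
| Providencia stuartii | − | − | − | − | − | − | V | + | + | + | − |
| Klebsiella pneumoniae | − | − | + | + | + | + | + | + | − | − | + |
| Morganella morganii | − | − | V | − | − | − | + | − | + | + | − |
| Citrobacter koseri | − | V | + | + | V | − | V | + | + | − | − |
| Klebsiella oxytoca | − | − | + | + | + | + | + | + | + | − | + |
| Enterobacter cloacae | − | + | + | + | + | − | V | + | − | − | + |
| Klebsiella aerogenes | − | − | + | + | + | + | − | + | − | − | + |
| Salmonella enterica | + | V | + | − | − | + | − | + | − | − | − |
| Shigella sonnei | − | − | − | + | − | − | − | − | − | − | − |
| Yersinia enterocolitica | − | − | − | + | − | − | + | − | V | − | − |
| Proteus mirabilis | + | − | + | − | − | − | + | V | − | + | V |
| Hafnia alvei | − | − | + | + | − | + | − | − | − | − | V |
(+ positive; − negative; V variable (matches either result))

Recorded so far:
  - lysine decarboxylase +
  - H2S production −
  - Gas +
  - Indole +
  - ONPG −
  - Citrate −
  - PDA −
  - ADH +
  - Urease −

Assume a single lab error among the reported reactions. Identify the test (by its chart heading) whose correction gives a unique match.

ONPG

As reported, no row in the chart matches all 9 reactions.
Reversing PDA → still no organism matches.
Reversing ONPG (to +) → unique match: Escherichia coli.
Reversing Urease → still no organism matches.
Reversing Indole → still no organism matches.
Reversing H2S production → still no organism matches.
Reversing Citrate → still no organism matches.
Reversing Gas → still no organism matches.
Reversing lysine decarboxylase → still no organism matches.
Reversing ADH → still no organism matches.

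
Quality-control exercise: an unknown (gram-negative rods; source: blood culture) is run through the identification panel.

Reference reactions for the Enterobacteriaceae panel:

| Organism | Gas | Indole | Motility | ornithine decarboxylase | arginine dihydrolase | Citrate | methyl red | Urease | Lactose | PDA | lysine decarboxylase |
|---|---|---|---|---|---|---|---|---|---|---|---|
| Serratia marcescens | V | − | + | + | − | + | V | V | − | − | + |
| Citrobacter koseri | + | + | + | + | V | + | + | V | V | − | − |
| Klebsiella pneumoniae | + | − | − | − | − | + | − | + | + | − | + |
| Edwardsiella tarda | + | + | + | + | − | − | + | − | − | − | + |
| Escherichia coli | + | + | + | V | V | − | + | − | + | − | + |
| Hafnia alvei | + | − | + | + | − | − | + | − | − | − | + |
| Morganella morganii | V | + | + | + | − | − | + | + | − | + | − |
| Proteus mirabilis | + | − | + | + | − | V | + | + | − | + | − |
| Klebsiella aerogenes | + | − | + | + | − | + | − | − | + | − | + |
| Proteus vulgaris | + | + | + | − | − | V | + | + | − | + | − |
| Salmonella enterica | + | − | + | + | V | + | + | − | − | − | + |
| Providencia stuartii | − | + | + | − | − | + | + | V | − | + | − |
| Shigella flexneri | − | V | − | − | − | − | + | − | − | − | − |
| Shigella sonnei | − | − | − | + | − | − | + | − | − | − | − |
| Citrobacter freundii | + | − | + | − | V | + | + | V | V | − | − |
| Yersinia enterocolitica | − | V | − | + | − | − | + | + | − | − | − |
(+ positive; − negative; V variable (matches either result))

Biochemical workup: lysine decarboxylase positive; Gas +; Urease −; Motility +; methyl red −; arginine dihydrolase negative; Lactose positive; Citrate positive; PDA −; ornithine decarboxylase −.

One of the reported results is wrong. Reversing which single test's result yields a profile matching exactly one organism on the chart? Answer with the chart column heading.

As reported, no row in the chart matches all 10 reactions.
Reversing Lactose → still no organism matches.
Reversing lysine decarboxylase → still no organism matches.
Reversing Motility → still no organism matches.
Reversing Urease → still no organism matches.
Reversing Citrate → still no organism matches.
Reversing methyl red → still no organism matches.
Reversing ornithine decarboxylase (to +) → unique match: Klebsiella aerogenes.
Reversing arginine dihydrolase → still no organism matches.
Reversing PDA → still no organism matches.
Reversing Gas → still no organism matches.

ornithine decarboxylase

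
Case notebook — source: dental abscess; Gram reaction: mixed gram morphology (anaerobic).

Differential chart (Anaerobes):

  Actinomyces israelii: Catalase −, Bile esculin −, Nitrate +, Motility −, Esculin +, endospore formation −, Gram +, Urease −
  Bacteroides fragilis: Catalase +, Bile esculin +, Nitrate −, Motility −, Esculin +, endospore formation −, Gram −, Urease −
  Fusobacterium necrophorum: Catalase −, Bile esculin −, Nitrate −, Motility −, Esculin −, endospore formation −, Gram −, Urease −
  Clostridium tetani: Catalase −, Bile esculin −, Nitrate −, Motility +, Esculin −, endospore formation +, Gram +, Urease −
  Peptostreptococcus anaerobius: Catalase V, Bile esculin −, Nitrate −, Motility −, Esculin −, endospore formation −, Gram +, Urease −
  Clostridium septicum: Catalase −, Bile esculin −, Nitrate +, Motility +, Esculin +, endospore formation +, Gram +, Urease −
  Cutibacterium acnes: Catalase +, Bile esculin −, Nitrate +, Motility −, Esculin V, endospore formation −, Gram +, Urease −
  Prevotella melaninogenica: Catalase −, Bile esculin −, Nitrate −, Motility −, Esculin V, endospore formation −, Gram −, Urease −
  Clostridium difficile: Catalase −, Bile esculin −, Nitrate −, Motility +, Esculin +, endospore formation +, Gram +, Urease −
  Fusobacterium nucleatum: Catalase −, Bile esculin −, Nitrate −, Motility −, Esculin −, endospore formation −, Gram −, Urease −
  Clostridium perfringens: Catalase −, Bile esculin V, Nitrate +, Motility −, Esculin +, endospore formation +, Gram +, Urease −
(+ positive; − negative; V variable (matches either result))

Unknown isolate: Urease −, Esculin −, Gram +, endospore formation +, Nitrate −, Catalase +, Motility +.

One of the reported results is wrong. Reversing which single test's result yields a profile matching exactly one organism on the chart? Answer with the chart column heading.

As reported, no row in the chart matches all 7 reactions.
Reversing Catalase (to −) → unique match: Clostridium tetani.
Reversing Nitrate → still no organism matches.
Reversing endospore formation → still no organism matches.
Reversing Urease → still no organism matches.
Reversing Gram → still no organism matches.
Reversing Motility → still no organism matches.
Reversing Esculin → still no organism matches.

Catalase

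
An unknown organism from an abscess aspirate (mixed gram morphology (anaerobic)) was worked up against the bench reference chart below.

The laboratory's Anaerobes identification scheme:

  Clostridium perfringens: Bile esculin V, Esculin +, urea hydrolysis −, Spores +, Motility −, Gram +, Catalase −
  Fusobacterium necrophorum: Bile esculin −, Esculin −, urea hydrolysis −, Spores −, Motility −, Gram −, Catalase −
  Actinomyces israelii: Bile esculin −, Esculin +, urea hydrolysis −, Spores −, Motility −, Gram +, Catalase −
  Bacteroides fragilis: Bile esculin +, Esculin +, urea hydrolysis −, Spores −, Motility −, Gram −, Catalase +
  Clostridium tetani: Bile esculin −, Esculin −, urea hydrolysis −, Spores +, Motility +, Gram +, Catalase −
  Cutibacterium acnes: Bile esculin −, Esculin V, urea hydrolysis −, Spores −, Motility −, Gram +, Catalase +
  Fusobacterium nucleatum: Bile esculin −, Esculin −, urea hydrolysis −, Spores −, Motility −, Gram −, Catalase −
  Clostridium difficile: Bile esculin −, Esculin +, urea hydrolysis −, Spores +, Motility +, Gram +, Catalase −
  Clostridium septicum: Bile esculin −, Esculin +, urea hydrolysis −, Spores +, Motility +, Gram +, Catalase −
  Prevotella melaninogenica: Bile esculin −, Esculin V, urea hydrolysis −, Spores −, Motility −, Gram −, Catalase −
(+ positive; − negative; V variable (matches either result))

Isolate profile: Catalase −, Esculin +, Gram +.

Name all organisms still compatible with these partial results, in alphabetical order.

Gram +: excludes Fusobacterium necrophorum, Bacteroides fragilis, Fusobacterium nucleatum, Prevotella melaninogenica — 6 left.
Esculin +: excludes Clostridium tetani — 5 left.
Catalase −: excludes Cutibacterium acnes — 4 left.

Actinomyces israelii, Clostridium difficile, Clostridium perfringens, Clostridium septicum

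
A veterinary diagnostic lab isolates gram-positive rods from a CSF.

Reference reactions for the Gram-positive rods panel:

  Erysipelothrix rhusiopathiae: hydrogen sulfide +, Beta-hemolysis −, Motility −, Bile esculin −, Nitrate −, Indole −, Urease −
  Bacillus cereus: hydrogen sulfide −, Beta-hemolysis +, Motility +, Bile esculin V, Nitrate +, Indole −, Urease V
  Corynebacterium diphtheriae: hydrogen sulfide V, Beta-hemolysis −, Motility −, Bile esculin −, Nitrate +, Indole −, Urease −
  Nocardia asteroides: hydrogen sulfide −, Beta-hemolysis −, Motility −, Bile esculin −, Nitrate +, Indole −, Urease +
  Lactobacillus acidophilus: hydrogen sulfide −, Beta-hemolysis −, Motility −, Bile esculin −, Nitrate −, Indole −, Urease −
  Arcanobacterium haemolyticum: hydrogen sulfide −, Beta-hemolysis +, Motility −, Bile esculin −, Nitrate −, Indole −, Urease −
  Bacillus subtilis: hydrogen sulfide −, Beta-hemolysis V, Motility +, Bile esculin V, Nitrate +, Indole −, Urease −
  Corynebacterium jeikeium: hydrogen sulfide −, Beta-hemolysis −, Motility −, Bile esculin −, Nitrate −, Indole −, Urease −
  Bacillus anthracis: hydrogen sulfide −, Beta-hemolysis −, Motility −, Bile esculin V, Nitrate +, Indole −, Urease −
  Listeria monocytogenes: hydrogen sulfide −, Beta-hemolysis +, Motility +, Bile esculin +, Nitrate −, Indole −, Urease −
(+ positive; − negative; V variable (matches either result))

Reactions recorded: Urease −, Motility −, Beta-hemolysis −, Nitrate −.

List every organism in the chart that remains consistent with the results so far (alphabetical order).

Beta-hemolysis −: excludes Bacillus cereus, Arcanobacterium haemolyticum, Listeria monocytogenes — 7 left.
Urease −: excludes Nocardia asteroides — 6 left.
Motility −: excludes Bacillus subtilis — 5 left.
Nitrate −: excludes Corynebacterium diphtheriae, Bacillus anthracis — 3 left.

Corynebacterium jeikeium, Erysipelothrix rhusiopathiae, Lactobacillus acidophilus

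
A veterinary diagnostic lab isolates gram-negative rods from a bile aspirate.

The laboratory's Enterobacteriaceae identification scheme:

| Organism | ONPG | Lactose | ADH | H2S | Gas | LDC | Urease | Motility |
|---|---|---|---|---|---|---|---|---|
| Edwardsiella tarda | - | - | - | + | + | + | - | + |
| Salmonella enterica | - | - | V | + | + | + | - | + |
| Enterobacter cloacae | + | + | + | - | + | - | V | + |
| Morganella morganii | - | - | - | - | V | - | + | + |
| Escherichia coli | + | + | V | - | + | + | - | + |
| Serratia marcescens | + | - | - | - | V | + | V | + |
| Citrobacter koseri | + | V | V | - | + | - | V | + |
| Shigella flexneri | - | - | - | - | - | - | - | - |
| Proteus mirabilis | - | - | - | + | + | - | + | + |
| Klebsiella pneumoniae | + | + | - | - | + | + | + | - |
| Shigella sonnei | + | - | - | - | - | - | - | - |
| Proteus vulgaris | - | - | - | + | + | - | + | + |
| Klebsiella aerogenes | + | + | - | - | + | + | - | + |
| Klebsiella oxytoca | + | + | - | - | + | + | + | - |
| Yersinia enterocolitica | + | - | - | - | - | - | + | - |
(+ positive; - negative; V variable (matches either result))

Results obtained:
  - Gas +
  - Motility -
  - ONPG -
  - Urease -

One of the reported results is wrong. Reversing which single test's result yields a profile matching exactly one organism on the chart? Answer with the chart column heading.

Gas

As reported, no row in the chart matches all 4 reactions.
Reversing ONPG → still no organism matches.
Reversing Gas (to -) → unique match: Shigella flexneri.
Reversing Urease → still no organism matches.
Reversing Motility → 2 organisms match (not unique).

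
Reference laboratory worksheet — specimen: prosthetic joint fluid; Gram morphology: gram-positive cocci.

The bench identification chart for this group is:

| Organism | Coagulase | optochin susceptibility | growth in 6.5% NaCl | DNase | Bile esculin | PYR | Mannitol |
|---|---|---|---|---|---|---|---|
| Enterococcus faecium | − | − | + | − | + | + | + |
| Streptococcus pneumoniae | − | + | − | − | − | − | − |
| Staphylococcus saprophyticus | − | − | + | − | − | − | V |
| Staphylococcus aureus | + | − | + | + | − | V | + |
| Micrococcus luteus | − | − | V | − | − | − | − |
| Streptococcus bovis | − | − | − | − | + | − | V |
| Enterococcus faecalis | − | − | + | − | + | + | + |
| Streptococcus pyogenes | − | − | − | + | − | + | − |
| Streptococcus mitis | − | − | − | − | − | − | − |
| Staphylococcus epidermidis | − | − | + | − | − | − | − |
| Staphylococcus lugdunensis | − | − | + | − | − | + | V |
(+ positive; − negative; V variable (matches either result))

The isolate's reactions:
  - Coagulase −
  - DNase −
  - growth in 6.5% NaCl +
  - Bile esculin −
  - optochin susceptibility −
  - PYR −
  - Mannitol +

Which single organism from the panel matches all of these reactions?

PYR −: excludes Enterococcus faecium, Enterococcus faecalis, Streptococcus pyogenes, Staphylococcus lugdunensis — 7 left.
optochin susceptibility −: excludes Streptococcus pneumoniae — 6 left.
Mannitol +: excludes Micrococcus luteus, Streptococcus mitis, Staphylococcus epidermidis — 3 left.
growth in 6.5% NaCl +: excludes Streptococcus bovis — 2 left.
DNase −: excludes Staphylococcus aureus — 1 left.
Bile esculin −: the one remaining candidate is consistent.
Coagulase −: the one remaining candidate is consistent.

Staphylococcus saprophyticus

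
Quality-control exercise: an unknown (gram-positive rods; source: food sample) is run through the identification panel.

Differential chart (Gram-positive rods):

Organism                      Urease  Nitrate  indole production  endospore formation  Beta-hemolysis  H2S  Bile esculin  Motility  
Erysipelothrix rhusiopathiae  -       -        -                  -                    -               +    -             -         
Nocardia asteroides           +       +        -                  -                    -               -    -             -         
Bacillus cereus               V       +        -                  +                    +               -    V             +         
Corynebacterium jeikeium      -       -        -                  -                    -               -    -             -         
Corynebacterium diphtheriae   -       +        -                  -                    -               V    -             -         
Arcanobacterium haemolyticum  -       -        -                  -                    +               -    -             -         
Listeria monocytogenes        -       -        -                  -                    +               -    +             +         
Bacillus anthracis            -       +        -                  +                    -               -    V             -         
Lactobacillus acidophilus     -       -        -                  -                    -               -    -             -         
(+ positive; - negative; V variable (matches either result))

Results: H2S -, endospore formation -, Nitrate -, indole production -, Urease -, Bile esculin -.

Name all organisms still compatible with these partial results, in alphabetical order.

Arcanobacterium haemolyticum, Corynebacterium jeikeium, Lactobacillus acidophilus

Urease -: excludes Nocardia asteroides — 8 left.
endospore formation -: excludes Bacillus cereus, Bacillus anthracis — 6 left.
Nitrate -: excludes Corynebacterium diphtheriae — 5 left.
H2S -: excludes Erysipelothrix rhusiopathiae — 4 left.
indole production -: all 4 remaining candidates are consistent.
Bile esculin -: excludes Listeria monocytogenes — 3 left.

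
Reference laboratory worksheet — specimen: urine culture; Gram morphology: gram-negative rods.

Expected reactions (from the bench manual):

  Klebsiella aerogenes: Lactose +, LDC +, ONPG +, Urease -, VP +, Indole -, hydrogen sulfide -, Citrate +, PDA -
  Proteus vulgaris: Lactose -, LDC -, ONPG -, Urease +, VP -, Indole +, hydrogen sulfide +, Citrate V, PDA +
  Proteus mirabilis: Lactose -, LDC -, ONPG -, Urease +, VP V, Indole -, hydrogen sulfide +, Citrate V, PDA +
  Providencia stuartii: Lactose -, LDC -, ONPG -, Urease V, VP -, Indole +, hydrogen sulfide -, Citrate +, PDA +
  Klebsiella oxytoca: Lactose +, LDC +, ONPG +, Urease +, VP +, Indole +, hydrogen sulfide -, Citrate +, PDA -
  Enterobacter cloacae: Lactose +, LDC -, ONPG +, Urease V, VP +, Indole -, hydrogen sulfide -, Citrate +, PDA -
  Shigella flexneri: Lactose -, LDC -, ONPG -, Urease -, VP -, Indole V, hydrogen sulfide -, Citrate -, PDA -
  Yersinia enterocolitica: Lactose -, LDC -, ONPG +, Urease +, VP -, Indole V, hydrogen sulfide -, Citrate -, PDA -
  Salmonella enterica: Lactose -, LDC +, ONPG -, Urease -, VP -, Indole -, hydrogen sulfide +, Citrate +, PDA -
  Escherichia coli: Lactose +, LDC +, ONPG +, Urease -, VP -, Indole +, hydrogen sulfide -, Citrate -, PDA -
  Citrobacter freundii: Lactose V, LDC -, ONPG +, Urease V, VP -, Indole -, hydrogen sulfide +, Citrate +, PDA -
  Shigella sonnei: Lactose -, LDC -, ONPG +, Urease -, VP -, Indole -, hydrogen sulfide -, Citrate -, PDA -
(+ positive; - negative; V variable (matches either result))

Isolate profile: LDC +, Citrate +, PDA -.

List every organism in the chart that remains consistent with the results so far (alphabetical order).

LDC +: excludes 8 organisms — 4 left.
Citrate +: excludes Escherichia coli — 3 left.
PDA -: all 3 remaining candidates are consistent.

Klebsiella aerogenes, Klebsiella oxytoca, Salmonella enterica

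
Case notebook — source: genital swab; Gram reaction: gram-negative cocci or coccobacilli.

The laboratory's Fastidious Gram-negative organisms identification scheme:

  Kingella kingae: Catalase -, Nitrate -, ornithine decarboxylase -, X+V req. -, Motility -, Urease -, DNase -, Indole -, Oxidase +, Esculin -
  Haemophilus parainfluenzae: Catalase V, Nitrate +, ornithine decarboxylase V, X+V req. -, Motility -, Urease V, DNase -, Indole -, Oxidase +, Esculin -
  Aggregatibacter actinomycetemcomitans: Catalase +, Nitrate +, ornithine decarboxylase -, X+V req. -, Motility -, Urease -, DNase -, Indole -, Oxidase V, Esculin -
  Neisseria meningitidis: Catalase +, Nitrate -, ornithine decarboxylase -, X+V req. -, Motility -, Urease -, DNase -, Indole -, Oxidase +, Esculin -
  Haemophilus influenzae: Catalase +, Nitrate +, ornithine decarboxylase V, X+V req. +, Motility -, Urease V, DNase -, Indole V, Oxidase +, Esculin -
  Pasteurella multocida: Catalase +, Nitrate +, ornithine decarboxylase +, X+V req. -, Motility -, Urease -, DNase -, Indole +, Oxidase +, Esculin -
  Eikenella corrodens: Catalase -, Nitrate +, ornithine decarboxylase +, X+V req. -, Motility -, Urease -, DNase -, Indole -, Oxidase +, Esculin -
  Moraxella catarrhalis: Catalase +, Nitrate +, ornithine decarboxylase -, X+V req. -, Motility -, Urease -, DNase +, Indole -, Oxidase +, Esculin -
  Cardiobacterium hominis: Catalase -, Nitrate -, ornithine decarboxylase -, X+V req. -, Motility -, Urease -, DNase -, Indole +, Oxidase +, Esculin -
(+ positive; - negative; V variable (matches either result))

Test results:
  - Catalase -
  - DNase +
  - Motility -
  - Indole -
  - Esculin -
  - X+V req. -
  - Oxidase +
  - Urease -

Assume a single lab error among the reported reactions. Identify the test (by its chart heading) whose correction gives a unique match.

As reported, no row in the chart matches all 8 reactions.
Reversing X+V req. → still no organism matches.
Reversing Indole → still no organism matches.
Reversing DNase → 3 organisms match (not unique).
Reversing Esculin → still no organism matches.
Reversing Motility → still no organism matches.
Reversing Oxidase → still no organism matches.
Reversing Urease → still no organism matches.
Reversing Catalase (to +) → unique match: Moraxella catarrhalis.

Catalase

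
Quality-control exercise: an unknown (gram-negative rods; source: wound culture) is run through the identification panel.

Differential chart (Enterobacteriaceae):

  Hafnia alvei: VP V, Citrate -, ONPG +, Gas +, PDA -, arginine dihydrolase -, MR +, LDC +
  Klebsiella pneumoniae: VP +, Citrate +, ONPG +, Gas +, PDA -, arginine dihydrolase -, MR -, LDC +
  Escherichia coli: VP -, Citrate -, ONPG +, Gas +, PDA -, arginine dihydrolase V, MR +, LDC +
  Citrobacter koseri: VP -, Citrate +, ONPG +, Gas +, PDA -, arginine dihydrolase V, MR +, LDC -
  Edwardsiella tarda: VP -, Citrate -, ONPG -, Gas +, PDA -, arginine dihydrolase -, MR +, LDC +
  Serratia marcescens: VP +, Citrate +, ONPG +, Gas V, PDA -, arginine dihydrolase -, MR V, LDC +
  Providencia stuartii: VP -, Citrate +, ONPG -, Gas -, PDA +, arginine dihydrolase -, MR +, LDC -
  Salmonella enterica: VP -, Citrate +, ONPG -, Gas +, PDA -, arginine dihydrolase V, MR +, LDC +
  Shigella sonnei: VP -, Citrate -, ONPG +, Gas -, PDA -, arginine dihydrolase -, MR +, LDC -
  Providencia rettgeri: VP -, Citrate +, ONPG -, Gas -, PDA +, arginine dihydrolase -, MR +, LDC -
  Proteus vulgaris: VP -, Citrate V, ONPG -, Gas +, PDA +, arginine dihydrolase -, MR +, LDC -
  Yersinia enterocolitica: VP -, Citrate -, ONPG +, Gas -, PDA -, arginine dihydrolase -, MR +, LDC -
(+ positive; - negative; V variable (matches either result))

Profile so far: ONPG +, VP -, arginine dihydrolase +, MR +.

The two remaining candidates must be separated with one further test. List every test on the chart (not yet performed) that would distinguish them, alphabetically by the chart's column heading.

Citrate, LDC

MR +: excludes Klebsiella pneumoniae — 11 left.
arginine dihydrolase +: excludes 8 organisms — 3 left.
VP -: all 3 remaining candidates are consistent.
ONPG +: excludes Salmonella enterica — 2 left.
Two candidates remain: Citrobacter koseri and Escherichia coli.
  Citrate: Citrobacter koseri +, Escherichia coli - — discriminates.
  Gas: + vs + — same for both, does not separate.
  PDA: - vs - — same for both, does not separate.
  LDC: Citrobacter koseri -, Escherichia coli + — discriminates.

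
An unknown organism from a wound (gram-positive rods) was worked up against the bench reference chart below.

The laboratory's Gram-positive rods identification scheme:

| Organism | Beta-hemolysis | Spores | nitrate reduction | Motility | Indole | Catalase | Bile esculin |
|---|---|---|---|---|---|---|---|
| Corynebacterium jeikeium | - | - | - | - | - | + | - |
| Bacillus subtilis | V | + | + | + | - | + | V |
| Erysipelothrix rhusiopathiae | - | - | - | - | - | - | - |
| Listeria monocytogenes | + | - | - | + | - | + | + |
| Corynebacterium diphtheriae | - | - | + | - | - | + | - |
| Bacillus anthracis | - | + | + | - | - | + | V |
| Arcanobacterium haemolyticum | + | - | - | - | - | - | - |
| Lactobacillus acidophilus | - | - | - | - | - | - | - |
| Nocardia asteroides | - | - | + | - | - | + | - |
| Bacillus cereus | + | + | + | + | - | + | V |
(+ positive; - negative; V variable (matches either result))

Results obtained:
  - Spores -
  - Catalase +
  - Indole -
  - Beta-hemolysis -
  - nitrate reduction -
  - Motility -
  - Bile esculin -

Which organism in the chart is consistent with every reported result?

nitrate reduction -: excludes 5 organisms — 5 left.
Motility -: excludes Listeria monocytogenes — 4 left.
Indole -: all 4 remaining candidates are consistent.
Catalase +: excludes Erysipelothrix rhusiopathiae, Arcanobacterium haemolyticum, Lactobacillus acidophilus — 1 left.
Bile esculin -: the one remaining candidate is consistent.
Beta-hemolysis -: the one remaining candidate is consistent.
Spores -: the one remaining candidate is consistent.

Corynebacterium jeikeium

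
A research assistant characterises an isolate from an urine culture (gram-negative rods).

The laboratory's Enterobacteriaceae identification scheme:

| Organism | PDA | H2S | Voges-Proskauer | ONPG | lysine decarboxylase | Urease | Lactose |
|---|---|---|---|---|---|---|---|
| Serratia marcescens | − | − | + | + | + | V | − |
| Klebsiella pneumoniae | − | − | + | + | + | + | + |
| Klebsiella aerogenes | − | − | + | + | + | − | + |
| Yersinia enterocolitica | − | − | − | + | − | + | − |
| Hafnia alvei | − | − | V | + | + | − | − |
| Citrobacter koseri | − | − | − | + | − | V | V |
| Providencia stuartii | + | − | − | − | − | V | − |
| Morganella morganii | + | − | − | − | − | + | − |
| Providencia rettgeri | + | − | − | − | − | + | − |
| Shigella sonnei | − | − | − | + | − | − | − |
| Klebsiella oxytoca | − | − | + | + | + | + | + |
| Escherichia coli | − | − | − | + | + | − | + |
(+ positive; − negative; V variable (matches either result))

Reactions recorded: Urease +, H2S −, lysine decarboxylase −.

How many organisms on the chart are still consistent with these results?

H2S −: all 12 remaining candidates are consistent.
lysine decarboxylase −: excludes 6 organisms — 6 left.
Urease +: excludes Shigella sonnei — 5 left.
Still consistent: Citrobacter koseri, Morganella morganii, Providencia rettgeri, Providencia stuartii, Yersinia enterocolitica.

5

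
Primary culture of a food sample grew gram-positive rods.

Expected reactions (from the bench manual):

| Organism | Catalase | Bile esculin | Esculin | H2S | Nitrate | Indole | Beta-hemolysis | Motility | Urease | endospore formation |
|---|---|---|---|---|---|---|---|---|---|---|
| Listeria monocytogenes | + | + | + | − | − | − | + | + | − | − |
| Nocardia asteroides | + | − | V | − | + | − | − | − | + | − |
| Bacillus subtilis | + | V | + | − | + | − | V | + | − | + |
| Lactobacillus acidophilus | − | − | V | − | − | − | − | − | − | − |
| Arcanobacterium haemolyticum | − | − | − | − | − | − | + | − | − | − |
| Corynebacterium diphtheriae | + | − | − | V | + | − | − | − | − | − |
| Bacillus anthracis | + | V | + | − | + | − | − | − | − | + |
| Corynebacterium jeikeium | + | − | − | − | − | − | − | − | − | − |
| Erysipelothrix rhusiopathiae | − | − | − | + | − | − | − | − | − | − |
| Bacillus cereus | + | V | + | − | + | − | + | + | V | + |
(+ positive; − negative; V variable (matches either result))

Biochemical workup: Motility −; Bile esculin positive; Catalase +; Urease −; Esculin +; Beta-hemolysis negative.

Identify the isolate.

Catalase +: excludes Lactobacillus acidophilus, Arcanobacterium haemolyticum, Erysipelothrix rhusiopathiae — 7 left.
Bile esculin +: excludes Nocardia asteroides, Corynebacterium diphtheriae, Corynebacterium jeikeium — 4 left.
Urease −: all 4 remaining candidates are consistent.
Motility −: excludes Listeria monocytogenes, Bacillus subtilis, Bacillus cereus — 1 left.
Beta-hemolysis −: the one remaining candidate is consistent.
Esculin +: the one remaining candidate is consistent.

Bacillus anthracis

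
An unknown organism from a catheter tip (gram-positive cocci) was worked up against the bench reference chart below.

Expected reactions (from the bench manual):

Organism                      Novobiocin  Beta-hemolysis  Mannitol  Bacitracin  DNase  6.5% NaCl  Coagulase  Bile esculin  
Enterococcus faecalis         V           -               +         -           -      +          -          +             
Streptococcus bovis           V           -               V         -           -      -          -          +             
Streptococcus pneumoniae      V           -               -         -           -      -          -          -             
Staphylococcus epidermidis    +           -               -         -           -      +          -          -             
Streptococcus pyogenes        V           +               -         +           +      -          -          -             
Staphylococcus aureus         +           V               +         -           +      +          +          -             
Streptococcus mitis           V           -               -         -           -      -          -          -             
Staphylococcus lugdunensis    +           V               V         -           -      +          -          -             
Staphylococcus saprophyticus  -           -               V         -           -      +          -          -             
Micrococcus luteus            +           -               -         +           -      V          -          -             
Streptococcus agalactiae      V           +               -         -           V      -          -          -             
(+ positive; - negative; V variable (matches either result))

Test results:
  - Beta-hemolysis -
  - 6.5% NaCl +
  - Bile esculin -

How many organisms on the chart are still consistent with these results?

5

Beta-hemolysis -: excludes Streptococcus pyogenes, Streptococcus agalactiae — 9 left.
6.5% NaCl +: excludes Streptococcus bovis, Streptococcus pneumoniae, Streptococcus mitis — 6 left.
Bile esculin -: excludes Enterococcus faecalis — 5 left.
Still consistent: Micrococcus luteus, Staphylococcus aureus, Staphylococcus epidermidis, Staphylococcus lugdunensis, Staphylococcus saprophyticus.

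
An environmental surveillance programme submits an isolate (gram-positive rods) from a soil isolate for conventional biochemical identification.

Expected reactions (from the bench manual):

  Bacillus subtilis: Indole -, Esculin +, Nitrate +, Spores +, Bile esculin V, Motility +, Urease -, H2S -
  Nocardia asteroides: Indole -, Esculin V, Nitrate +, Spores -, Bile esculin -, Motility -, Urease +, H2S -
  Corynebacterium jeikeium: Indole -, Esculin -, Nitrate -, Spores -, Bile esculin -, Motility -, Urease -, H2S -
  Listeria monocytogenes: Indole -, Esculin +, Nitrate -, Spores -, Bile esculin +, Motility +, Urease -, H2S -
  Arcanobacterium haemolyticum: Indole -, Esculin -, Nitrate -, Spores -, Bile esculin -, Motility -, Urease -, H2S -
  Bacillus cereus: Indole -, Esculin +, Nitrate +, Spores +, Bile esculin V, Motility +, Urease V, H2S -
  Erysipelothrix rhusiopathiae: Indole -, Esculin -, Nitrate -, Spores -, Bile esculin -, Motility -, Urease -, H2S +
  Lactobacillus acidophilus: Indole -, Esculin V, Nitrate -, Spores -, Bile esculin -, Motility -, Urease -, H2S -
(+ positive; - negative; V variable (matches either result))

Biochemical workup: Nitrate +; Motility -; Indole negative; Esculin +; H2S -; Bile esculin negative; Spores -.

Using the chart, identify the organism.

Indole -: all 8 remaining candidates are consistent.
Bile esculin -: excludes Listeria monocytogenes — 7 left.
H2S -: excludes Erysipelothrix rhusiopathiae — 6 left.
Motility -: excludes Bacillus subtilis, Bacillus cereus — 4 left.
Esculin +: excludes Corynebacterium jeikeium, Arcanobacterium haemolyticum — 2 left.
Nitrate +: excludes Lactobacillus acidophilus — 1 left.
Spores -: the one remaining candidate is consistent.

Nocardia asteroides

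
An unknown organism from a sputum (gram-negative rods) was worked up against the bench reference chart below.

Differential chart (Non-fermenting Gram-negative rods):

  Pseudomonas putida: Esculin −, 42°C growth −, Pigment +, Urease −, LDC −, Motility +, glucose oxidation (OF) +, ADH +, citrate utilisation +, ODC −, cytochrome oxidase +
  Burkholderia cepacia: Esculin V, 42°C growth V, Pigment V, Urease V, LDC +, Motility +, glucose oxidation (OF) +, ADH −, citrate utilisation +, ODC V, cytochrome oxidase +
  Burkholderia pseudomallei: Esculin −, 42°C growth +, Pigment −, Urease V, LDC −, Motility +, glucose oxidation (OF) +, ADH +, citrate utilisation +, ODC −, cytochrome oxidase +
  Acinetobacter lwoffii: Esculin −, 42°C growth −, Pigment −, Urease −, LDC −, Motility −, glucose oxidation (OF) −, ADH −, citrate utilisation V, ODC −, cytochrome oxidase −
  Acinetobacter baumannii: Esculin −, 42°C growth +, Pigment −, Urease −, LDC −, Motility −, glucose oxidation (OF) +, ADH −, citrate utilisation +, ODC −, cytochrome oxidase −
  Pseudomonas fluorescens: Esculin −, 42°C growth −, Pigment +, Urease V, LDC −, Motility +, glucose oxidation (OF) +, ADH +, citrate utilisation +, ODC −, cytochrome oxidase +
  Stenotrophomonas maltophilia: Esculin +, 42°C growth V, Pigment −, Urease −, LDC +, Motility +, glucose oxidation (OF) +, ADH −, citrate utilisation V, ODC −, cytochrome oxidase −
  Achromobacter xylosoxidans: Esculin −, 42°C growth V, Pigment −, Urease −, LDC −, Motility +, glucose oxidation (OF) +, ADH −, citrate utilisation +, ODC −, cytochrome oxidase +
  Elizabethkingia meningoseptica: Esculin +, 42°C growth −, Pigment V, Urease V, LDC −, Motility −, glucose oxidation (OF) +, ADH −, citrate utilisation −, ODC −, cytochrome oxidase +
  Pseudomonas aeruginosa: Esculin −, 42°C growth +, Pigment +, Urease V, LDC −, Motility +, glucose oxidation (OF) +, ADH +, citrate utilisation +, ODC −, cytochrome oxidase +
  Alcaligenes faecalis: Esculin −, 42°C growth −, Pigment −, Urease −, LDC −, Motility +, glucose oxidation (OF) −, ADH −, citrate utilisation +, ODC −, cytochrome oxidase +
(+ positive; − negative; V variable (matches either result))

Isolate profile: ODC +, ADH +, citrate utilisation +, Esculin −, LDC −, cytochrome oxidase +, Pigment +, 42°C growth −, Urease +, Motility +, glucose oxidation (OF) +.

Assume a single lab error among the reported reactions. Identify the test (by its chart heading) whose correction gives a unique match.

ODC

As reported, no row in the chart matches all 11 reactions.
Reversing cytochrome oxidase → still no organism matches.
Reversing Esculin → still no organism matches.
Reversing ADH → still no organism matches.
Reversing 42°C growth → still no organism matches.
Reversing glucose oxidation (OF) → still no organism matches.
Reversing ODC (to −) → unique match: Pseudomonas fluorescens.
Reversing Urease → still no organism matches.
Reversing citrate utilisation → still no organism matches.
Reversing Motility → still no organism matches.
Reversing Pigment → still no organism matches.
Reversing LDC → still no organism matches.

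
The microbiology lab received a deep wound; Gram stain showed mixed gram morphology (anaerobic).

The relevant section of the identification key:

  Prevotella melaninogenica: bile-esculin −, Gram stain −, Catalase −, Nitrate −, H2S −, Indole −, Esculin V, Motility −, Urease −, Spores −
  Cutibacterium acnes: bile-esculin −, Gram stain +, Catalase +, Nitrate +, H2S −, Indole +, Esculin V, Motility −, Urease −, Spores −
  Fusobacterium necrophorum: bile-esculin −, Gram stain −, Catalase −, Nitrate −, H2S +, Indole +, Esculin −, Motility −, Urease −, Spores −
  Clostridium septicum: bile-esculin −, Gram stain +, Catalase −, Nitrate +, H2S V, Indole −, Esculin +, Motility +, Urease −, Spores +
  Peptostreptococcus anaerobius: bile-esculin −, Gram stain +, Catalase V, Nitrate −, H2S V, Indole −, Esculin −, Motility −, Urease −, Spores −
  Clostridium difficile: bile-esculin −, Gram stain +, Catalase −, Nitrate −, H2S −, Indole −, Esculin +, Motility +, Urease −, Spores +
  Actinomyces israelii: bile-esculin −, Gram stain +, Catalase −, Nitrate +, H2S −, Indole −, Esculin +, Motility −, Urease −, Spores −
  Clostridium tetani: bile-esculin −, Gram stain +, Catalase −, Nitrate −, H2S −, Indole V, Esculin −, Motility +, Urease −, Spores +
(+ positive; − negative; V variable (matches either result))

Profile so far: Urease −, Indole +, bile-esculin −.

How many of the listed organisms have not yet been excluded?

3

bile-esculin −: all 8 remaining candidates are consistent.
Indole +: excludes 5 organisms — 3 left.
Urease −: all 3 remaining candidates are consistent.
Still consistent: Clostridium tetani, Cutibacterium acnes, Fusobacterium necrophorum.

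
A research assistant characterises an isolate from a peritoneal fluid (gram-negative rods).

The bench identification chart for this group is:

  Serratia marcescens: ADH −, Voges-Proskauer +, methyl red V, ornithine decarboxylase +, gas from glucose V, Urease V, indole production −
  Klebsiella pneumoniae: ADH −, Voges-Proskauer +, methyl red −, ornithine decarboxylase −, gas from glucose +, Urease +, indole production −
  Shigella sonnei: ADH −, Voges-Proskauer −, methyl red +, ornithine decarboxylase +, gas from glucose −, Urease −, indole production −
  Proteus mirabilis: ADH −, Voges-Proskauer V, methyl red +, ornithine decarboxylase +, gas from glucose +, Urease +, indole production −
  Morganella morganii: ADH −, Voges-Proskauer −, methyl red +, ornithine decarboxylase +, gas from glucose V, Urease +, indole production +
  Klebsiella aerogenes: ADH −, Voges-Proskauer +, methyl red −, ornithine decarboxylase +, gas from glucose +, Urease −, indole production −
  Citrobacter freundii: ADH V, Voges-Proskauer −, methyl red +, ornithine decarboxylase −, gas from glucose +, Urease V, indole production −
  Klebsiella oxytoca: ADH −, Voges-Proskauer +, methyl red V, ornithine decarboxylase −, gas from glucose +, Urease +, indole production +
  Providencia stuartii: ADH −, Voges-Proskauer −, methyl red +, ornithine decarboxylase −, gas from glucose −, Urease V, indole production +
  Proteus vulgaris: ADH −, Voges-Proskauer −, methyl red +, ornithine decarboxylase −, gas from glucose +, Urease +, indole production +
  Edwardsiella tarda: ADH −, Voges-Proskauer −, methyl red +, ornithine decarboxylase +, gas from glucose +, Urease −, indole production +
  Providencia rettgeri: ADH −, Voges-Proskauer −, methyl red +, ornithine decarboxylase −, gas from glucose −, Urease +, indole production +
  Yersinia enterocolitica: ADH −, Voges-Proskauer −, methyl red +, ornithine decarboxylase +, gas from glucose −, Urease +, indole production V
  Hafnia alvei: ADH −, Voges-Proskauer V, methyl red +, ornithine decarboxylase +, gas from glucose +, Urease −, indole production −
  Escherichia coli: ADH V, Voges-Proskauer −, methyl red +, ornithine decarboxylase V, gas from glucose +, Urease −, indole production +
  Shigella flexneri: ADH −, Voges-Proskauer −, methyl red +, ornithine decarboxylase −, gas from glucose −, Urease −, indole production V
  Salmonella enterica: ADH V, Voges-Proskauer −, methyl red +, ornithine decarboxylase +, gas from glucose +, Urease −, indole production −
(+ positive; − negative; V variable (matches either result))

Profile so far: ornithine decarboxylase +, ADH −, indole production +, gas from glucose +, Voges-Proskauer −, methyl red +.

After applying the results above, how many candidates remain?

3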